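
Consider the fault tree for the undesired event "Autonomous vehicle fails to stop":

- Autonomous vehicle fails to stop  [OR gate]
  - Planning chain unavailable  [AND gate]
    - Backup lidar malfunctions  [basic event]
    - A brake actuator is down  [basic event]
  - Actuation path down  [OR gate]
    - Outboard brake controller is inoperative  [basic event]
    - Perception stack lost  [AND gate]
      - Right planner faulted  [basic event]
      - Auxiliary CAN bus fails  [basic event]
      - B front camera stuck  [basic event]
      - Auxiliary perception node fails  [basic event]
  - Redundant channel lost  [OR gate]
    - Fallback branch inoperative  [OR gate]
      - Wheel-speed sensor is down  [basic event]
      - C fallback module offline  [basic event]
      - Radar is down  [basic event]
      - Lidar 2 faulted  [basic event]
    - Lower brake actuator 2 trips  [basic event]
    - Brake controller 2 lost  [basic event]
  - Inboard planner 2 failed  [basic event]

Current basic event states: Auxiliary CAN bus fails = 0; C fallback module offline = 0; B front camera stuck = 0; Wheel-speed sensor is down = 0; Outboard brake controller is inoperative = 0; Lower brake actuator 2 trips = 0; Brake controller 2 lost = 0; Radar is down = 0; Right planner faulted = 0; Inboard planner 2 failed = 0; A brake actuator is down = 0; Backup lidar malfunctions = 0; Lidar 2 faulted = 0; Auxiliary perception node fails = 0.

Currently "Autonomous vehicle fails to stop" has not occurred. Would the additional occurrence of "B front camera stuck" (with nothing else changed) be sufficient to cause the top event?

Counterfactual: set "B front camera stuck" to occurred.
Planning chain unavailable [AND]: Backup lidar malfunctions=not, A brake actuator is down=not → not all inputs occur → does not occur.
Perception stack lost [AND]: Right planner faulted=not, Auxiliary CAN bus fails=not, B front camera stuck=occurs, Auxiliary perception node fails=not → not all inputs occur → does not occur.
Actuation path down [OR]: Outboard brake controller is inoperative=not, Perception stack lost=not → no input occurs → does not occur.
Fallback branch inoperative [OR]: Wheel-speed sensor is down=not, C fallback module offline=not, Radar is down=not, Lidar 2 faulted=not → no input occurs → does not occur.
Redundant channel lost [OR]: Fallback branch inoperative=not, Lower brake actuator 2 trips=not, Brake controller 2 lost=not → no input occurs → does not occur.
Autonomous vehicle fails to stop [OR]: Planning chain unavailable=not, Actuation path down=not, Redundant channel lost=not, Inboard planner 2 failed=not → no input occurs → does not occur.

No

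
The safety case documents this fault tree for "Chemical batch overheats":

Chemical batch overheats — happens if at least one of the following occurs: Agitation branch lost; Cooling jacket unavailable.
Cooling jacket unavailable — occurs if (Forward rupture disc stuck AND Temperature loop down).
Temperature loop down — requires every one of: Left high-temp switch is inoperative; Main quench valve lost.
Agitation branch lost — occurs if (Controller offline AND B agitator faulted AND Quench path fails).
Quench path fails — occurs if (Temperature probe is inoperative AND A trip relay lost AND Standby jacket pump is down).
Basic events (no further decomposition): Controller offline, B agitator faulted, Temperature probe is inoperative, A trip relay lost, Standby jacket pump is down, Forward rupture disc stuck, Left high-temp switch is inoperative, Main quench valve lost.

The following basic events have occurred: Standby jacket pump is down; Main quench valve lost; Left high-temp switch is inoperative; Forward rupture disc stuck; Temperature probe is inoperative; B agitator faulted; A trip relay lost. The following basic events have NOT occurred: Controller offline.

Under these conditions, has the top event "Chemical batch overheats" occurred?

Quench path fails [AND]: Temperature probe is inoperative=occurs, A trip relay lost=occurs, Standby jacket pump is down=occurs → all inputs occur → occurs.
Agitation branch lost [AND]: Controller offline=not, B agitator faulted=occurs, Quench path fails=occurs → not all inputs occur → does not occur.
Temperature loop down [AND]: Left high-temp switch is inoperative=occurs, Main quench valve lost=occurs → all inputs occur → occurs.
Cooling jacket unavailable [AND]: Forward rupture disc stuck=occurs, Temperature loop down=occurs → all inputs occur → occurs.
Chemical batch overheats [OR]: Agitation branch lost=not, Cooling jacket unavailable=occurs → at least one input occurs → occurs.

Yes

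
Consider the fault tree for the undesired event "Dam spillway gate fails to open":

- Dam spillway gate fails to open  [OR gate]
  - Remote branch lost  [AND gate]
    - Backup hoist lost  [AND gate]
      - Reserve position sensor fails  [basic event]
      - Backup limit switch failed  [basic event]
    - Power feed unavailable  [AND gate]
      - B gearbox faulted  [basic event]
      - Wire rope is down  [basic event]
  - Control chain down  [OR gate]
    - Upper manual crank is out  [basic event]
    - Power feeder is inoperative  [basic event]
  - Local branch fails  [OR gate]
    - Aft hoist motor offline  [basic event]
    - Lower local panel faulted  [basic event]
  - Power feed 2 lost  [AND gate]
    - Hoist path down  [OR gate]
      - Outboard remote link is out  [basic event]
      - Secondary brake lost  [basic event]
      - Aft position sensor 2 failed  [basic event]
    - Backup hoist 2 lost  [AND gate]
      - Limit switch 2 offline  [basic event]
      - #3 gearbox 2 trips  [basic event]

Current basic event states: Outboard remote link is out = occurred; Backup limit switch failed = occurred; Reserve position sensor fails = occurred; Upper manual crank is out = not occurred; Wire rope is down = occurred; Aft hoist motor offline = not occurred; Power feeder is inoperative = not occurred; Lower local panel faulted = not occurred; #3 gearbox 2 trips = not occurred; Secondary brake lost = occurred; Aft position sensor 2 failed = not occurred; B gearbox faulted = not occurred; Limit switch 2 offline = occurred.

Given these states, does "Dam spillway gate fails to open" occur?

Backup hoist lost [AND]: Reserve position sensor fails=occurs, Backup limit switch failed=occurs → all inputs occur → occurs.
Power feed unavailable [AND]: B gearbox faulted=not, Wire rope is down=occurs → not all inputs occur → does not occur.
Remote branch lost [AND]: Backup hoist lost=occurs, Power feed unavailable=not → not all inputs occur → does not occur.
Control chain down [OR]: Upper manual crank is out=not, Power feeder is inoperative=not → no input occurs → does not occur.
Local branch fails [OR]: Aft hoist motor offline=not, Lower local panel faulted=not → no input occurs → does not occur.
Hoist path down [OR]: Outboard remote link is out=occurs, Secondary brake lost=occurs, Aft position sensor 2 failed=not → at least one input occurs → occurs.
Backup hoist 2 lost [AND]: Limit switch 2 offline=occurs, #3 gearbox 2 trips=not → not all inputs occur → does not occur.
Power feed 2 lost [AND]: Hoist path down=occurs, Backup hoist 2 lost=not → not all inputs occur → does not occur.
Dam spillway gate fails to open [OR]: Remote branch lost=not, Control chain down=not, Local branch fails=not, Power feed 2 lost=not → no input occurs → does not occur.

No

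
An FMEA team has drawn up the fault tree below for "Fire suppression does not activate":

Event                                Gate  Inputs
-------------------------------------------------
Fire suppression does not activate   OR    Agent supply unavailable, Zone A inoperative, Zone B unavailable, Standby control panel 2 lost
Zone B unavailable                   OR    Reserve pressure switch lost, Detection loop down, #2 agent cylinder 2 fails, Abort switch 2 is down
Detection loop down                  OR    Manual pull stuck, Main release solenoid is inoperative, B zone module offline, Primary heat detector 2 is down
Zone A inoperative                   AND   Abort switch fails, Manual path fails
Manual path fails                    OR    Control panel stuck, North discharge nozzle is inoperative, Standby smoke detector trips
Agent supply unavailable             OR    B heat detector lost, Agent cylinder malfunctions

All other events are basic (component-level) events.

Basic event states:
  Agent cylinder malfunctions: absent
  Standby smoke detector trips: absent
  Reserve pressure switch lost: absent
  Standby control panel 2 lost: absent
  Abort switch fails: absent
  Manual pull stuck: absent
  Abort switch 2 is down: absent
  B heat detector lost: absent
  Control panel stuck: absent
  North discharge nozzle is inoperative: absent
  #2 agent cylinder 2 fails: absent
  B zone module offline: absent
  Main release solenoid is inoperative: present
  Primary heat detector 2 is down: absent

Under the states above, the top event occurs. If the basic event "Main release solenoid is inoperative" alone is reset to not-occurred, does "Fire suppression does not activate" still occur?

Counterfactual: set "Main release solenoid is inoperative" to not occurred.
Agent supply unavailable [OR]: B heat detector lost=not, Agent cylinder malfunctions=not → no input occurs → does not occur.
Manual path fails [OR]: Control panel stuck=not, North discharge nozzle is inoperative=not, Standby smoke detector trips=not → no input occurs → does not occur.
Zone A inoperative [AND]: Abort switch fails=not, Manual path fails=not → not all inputs occur → does not occur.
Detection loop down [OR]: Manual pull stuck=not, Main release solenoid is inoperative=not, B zone module offline=not, Primary heat detector 2 is down=not → no input occurs → does not occur.
Zone B unavailable [OR]: Reserve pressure switch lost=not, Detection loop down=not, #2 agent cylinder 2 fails=not, Abort switch 2 is down=not → no input occurs → does not occur.
Fire suppression does not activate [OR]: Agent supply unavailable=not, Zone A inoperative=not, Zone B unavailable=not, Standby control panel 2 lost=not → no input occurs → does not occur.

No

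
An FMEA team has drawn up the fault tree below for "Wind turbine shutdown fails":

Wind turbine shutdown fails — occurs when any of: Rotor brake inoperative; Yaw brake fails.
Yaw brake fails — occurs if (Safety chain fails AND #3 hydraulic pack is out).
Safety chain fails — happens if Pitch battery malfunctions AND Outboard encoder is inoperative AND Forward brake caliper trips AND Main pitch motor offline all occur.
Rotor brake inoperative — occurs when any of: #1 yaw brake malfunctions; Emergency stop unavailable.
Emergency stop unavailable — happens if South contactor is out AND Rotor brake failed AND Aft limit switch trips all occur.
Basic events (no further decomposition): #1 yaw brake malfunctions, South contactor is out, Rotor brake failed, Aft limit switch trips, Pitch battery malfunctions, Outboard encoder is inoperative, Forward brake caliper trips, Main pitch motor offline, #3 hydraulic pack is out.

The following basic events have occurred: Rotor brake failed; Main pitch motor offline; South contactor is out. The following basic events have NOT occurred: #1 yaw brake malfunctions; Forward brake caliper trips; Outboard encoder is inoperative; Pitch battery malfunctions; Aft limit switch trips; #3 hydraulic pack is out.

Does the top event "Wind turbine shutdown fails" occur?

No

Emergency stop unavailable [AND]: South contactor is out=occurs, Rotor brake failed=occurs, Aft limit switch trips=not → not all inputs occur → does not occur.
Rotor brake inoperative [OR]: #1 yaw brake malfunctions=not, Emergency stop unavailable=not → no input occurs → does not occur.
Safety chain fails [AND]: Pitch battery malfunctions=not, Outboard encoder is inoperative=not, Forward brake caliper trips=not, Main pitch motor offline=occurs → not all inputs occur → does not occur.
Yaw brake fails [AND]: Safety chain fails=not, #3 hydraulic pack is out=not → not all inputs occur → does not occur.
Wind turbine shutdown fails [OR]: Rotor brake inoperative=not, Yaw brake fails=not → no input occurs → does not occur.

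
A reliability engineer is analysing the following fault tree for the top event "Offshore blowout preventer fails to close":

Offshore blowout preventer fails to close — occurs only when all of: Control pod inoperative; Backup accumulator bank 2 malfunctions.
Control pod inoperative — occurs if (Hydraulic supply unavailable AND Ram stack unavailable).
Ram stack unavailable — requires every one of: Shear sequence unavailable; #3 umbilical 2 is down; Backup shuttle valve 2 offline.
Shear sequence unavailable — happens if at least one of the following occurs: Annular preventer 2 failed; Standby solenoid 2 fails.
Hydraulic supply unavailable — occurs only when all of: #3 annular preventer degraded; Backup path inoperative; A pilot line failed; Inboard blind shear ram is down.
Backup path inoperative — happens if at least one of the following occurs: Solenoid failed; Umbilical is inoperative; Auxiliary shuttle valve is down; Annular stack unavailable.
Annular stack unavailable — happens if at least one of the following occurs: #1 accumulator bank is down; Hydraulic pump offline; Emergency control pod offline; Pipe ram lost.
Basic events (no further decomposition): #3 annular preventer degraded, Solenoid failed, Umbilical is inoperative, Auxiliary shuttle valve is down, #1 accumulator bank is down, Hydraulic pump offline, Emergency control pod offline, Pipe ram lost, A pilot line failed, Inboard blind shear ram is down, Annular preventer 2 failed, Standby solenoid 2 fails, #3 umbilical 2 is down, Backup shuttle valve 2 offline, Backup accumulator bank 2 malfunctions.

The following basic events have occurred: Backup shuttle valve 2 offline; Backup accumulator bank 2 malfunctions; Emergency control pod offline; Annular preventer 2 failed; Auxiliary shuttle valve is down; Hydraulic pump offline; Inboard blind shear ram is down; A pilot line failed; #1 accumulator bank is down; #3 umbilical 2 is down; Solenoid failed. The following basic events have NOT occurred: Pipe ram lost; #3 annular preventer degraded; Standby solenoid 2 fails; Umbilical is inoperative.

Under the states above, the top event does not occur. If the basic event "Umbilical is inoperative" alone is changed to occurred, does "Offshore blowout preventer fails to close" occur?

No

Counterfactual: set "Umbilical is inoperative" to occurred.
Annular stack unavailable [OR]: #1 accumulator bank is down=occurs, Hydraulic pump offline=occurs, Emergency control pod offline=occurs, Pipe ram lost=not → at least one input occurs → occurs.
Backup path inoperative [OR]: Solenoid failed=occurs, Umbilical is inoperative=occurs, Auxiliary shuttle valve is down=occurs, Annular stack unavailable=occurs → at least one input occurs → occurs.
Hydraulic supply unavailable [AND]: #3 annular preventer degraded=not, Backup path inoperative=occurs, A pilot line failed=occurs, Inboard blind shear ram is down=occurs → not all inputs occur → does not occur.
Shear sequence unavailable [OR]: Annular preventer 2 failed=occurs, Standby solenoid 2 fails=not → at least one input occurs → occurs.
Ram stack unavailable [AND]: Shear sequence unavailable=occurs, #3 umbilical 2 is down=occurs, Backup shuttle valve 2 offline=occurs → all inputs occur → occurs.
Control pod inoperative [AND]: Hydraulic supply unavailable=not, Ram stack unavailable=occurs → not all inputs occur → does not occur.
Offshore blowout preventer fails to close [AND]: Control pod inoperative=not, Backup accumulator bank 2 malfunctions=occurs → not all inputs occur → does not occur.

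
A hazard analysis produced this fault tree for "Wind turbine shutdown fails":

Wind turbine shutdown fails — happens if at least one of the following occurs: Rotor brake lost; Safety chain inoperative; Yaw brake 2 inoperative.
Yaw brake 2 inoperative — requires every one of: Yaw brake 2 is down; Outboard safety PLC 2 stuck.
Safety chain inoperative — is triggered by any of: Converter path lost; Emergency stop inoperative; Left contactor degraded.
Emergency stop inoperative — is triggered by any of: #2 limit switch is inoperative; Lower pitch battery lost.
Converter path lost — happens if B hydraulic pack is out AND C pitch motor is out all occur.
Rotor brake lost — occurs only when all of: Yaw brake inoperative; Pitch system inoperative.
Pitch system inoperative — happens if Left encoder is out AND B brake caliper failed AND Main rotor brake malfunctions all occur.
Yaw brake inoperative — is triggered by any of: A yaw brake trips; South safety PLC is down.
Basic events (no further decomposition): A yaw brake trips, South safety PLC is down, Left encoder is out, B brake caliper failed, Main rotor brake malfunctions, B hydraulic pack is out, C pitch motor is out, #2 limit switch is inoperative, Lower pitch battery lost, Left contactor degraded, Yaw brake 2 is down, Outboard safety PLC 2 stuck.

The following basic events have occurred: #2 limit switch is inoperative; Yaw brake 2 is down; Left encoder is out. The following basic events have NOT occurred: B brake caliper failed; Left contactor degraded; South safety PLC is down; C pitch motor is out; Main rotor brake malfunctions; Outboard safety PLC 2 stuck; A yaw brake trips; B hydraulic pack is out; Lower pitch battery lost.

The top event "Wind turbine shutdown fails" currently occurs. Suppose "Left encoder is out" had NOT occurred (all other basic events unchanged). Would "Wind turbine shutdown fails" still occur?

Counterfactual: set "Left encoder is out" to not occurred.
Yaw brake inoperative [OR]: A yaw brake trips=not, South safety PLC is down=not → no input occurs → does not occur.
Pitch system inoperative [AND]: Left encoder is out=not, B brake caliper failed=not, Main rotor brake malfunctions=not → not all inputs occur → does not occur.
Rotor brake lost [AND]: Yaw brake inoperative=not, Pitch system inoperative=not → not all inputs occur → does not occur.
Converter path lost [AND]: B hydraulic pack is out=not, C pitch motor is out=not → not all inputs occur → does not occur.
Emergency stop inoperative [OR]: #2 limit switch is inoperative=occurs, Lower pitch battery lost=not → at least one input occurs → occurs.
Safety chain inoperative [OR]: Converter path lost=not, Emergency stop inoperative=occurs, Left contactor degraded=not → at least one input occurs → occurs.
Yaw brake 2 inoperative [AND]: Yaw brake 2 is down=occurs, Outboard safety PLC 2 stuck=not → not all inputs occur → does not occur.
Wind turbine shutdown fails [OR]: Rotor brake lost=not, Safety chain inoperative=occurs, Yaw brake 2 inoperative=not → at least one input occurs → occurs.

Yes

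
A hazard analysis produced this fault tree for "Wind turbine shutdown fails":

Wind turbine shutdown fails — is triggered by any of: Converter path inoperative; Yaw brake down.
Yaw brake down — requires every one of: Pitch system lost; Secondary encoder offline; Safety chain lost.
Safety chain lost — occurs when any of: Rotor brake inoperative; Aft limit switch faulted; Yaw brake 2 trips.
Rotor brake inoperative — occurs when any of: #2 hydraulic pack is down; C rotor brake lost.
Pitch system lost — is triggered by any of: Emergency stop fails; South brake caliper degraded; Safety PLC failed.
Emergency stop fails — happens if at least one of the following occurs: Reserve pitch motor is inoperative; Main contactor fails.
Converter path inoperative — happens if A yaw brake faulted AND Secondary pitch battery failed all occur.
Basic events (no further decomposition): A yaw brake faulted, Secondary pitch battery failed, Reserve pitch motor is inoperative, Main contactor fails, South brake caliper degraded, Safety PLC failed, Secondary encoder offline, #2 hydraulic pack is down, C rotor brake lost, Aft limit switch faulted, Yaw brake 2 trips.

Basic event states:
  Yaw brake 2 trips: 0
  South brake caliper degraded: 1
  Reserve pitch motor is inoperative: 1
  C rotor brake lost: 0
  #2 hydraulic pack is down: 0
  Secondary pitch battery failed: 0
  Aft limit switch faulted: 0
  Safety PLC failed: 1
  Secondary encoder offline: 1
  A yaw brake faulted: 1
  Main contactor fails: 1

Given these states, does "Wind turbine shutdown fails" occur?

Converter path inoperative [AND]: A yaw brake faulted=occurs, Secondary pitch battery failed=not → not all inputs occur → does not occur.
Emergency stop fails [OR]: Reserve pitch motor is inoperative=occurs, Main contactor fails=occurs → at least one input occurs → occurs.
Pitch system lost [OR]: Emergency stop fails=occurs, South brake caliper degraded=occurs, Safety PLC failed=occurs → at least one input occurs → occurs.
Rotor brake inoperative [OR]: #2 hydraulic pack is down=not, C rotor brake lost=not → no input occurs → does not occur.
Safety chain lost [OR]: Rotor brake inoperative=not, Aft limit switch faulted=not, Yaw brake 2 trips=not → no input occurs → does not occur.
Yaw brake down [AND]: Pitch system lost=occurs, Secondary encoder offline=occurs, Safety chain lost=not → not all inputs occur → does not occur.
Wind turbine shutdown fails [OR]: Converter path inoperative=not, Yaw brake down=not → no input occurs → does not occur.

No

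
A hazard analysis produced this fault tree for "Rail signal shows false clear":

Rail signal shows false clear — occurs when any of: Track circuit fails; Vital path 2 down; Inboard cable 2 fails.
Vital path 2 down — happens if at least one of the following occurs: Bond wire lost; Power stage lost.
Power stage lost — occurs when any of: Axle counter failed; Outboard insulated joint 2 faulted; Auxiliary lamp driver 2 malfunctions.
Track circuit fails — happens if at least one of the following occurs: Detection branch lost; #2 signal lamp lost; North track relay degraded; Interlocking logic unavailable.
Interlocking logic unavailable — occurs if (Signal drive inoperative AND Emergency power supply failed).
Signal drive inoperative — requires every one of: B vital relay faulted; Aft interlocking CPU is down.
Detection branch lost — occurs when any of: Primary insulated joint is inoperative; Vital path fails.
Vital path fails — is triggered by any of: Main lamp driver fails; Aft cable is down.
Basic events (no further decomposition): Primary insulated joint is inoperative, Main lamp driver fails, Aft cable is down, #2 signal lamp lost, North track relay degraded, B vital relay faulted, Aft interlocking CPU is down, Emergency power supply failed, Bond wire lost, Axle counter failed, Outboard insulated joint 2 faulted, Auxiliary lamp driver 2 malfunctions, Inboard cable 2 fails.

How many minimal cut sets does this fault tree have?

Vital path fails [OR]: union of children's cut sets → 2 cut set(s).
Detection branch lost [OR]: union of children's cut sets → 3 cut set(s).
Signal drive inoperative [AND]: one cut set from each child combined → 1 × 1 = 1 cut set(s).
Interlocking logic unavailable [AND]: one cut set from each child combined → 1 × 1 = 1 cut set(s).
Track circuit fails [OR]: union of children's cut sets → 6 cut set(s).
Power stage lost [OR]: union of children's cut sets → 3 cut set(s).
Vital path 2 down [OR]: union of children's cut sets → 4 cut set(s).
Rail signal shows false clear [OR]: union of children's cut sets → 11 cut set(s).

11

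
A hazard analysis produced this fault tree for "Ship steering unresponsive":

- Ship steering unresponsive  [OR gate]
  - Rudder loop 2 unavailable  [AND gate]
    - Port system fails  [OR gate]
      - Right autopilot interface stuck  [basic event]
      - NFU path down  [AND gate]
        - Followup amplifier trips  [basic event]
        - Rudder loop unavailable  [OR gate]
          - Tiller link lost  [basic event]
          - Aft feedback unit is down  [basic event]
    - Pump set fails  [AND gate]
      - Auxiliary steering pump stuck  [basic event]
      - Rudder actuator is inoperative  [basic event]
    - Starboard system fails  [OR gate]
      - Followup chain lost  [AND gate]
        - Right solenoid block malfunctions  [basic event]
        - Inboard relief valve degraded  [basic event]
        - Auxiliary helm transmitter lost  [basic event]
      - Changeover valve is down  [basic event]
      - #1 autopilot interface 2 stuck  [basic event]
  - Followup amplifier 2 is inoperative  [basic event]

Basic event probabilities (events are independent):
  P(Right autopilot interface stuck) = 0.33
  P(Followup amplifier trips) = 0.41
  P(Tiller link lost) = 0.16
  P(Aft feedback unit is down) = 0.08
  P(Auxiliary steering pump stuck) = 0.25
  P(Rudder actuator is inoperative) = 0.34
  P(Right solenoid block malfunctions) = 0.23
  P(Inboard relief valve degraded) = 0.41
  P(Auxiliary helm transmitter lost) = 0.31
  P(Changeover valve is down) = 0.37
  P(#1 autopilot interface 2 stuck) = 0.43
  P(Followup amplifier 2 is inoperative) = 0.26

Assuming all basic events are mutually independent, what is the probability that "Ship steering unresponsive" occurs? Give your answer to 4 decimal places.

P(Rudder loop unavailable) [OR] = 1 − (1−0.16) × (1−0.08) = 0.227200
P(NFU path down) [AND] = 0.41 × 0.227200 = 0.093152
P(Port system fails) [OR] = 1 − (1−0.33) × (1−0.093152) = 0.392412
P(Pump set fails) [AND] = 0.25 × 0.34 = 0.085000
P(Followup chain lost) [AND] = 0.23 × 0.41 × 0.31 = 0.029233
P(Starboard system fails) [OR] = 1 − (1−0.029233) × (1−0.37) × (1−0.43) = 0.651398
P(Rudder loop 2 unavailable) [AND] = 0.392412 × 0.085000 × 0.651398 = 0.021727
P(Ship steering unresponsive) [OR] = 1 − (1−0.021727) × (1−0.26) = 0.276078
Rounded to 4 decimal places: P(Ship steering unresponsive) ≈ 0.2761.

0.2761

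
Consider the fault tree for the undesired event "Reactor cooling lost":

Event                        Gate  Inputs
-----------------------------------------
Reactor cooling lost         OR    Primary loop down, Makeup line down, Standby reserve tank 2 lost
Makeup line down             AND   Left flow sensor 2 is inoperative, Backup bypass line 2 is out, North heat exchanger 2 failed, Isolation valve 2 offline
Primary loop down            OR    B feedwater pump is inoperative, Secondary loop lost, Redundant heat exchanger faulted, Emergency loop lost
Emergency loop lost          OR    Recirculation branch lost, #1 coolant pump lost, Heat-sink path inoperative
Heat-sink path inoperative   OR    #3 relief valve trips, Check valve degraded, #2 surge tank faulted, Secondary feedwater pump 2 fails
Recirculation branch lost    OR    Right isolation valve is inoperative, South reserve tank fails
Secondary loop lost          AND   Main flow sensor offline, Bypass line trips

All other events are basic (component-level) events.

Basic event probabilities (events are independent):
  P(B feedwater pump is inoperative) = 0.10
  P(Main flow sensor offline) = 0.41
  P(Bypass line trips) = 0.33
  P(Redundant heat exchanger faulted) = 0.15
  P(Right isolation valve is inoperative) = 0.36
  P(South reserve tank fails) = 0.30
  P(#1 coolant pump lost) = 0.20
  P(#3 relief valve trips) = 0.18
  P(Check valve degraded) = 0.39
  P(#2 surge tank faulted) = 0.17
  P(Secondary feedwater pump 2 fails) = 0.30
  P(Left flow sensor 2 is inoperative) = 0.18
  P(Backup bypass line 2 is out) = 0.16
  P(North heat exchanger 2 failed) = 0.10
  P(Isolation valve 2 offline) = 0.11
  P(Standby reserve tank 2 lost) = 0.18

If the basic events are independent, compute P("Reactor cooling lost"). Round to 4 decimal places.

0.9435

P(Secondary loop lost) [AND] = 0.41 × 0.33 = 0.135300
P(Recirculation branch lost) [OR] = 1 − (1−0.36) × (1−0.30) = 0.552000
P(Heat-sink path inoperative) [OR] = 1 − (1−0.18) × (1−0.39) × (1−0.17) × (1−0.30) = 0.709384
P(Emergency loop lost) [OR] = 1 − (1−0.552000) × (1−0.20) × (1−0.709384) = 0.895843
P(Primary loop down) [OR] = 1 − (1−0.10) × (1−0.135300) × (1−0.15) × (1−0.895843) = 0.931101
P(Makeup line down) [AND] = 0.18 × 0.16 × 0.10 × 0.11 = 0.000317
P(Reactor cooling lost) [OR] = 1 − (1−0.931101) × (1−0.000317) × (1−0.18) = 0.943521
Rounded to 4 decimal places: P(Reactor cooling lost) ≈ 0.9435.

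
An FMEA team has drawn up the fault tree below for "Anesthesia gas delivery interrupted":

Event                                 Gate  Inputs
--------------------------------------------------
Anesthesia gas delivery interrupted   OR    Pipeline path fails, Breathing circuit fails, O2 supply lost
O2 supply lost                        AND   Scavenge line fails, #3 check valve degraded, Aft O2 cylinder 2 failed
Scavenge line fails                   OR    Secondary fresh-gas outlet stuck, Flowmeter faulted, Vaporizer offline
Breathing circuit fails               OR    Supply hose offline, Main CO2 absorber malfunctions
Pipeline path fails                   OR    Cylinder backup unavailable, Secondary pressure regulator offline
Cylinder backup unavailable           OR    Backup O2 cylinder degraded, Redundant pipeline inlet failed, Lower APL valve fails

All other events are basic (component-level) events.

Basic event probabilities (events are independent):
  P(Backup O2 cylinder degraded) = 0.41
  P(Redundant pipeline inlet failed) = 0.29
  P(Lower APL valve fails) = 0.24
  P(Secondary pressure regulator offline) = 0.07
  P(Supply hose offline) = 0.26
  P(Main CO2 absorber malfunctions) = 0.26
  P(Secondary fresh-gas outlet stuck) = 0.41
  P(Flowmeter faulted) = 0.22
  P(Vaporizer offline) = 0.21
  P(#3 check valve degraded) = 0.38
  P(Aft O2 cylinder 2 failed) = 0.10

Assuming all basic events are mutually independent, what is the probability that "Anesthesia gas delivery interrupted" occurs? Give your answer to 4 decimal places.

0.8418

P(Cylinder backup unavailable) [OR] = 1 − (1−0.41) × (1−0.29) × (1−0.24) = 0.681636
P(Pipeline path fails) [OR] = 1 − (1−0.681636) × (1−0.07) = 0.703921
P(Breathing circuit fails) [OR] = 1 − (1−0.26) × (1−0.26) = 0.452400
P(Scavenge line fails) [OR] = 1 − (1−0.41) × (1−0.22) × (1−0.21) = 0.636442
P(O2 supply lost) [AND] = 0.636442 × 0.38 × 0.10 = 0.024185
P(Anesthesia gas delivery interrupted) [OR] = 1 − (1−0.703921) × (1−0.452400) × (1−0.024185) = 0.841788
Rounded to 4 decimal places: P(Anesthesia gas delivery interrupted) ≈ 0.8418.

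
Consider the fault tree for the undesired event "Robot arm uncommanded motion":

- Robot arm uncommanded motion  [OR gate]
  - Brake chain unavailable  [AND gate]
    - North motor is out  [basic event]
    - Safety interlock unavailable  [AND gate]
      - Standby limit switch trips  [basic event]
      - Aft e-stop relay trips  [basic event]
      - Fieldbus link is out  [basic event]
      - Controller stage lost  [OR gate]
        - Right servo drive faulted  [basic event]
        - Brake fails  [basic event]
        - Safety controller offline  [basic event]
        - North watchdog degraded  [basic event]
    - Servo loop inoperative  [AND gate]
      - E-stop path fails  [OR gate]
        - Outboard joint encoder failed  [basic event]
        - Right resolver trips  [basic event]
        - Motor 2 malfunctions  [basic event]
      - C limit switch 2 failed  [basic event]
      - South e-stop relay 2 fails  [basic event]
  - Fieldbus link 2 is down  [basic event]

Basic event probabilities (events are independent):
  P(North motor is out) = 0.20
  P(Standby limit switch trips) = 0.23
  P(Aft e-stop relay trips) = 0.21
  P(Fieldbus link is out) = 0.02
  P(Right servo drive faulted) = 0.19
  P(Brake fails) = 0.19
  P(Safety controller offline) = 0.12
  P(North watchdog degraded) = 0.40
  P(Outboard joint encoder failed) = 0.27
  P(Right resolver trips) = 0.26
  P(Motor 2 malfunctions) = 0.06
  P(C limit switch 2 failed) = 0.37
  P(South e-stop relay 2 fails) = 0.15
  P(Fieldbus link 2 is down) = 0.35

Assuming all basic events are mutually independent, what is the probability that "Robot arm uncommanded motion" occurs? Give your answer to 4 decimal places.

P(Controller stage lost) [OR] = 1 − (1−0.19) × (1−0.19) × (1−0.12) × (1−0.40) = 0.653579
P(Safety interlock unavailable) [AND] = 0.23 × 0.21 × 0.02 × 0.653579 = 0.000631
P(E-stop path fails) [OR] = 1 − (1−0.27) × (1−0.26) × (1−0.06) = 0.492212
P(Servo loop inoperative) [AND] = 0.492212 × 0.37 × 0.15 = 0.027318
P(Brake chain unavailable) [AND] = 0.20 × 0.000631 × 0.027318 = 0.000003
P(Robot arm uncommanded motion) [OR] = 1 − (1−0.000003) × (1−0.35) = 0.350002
Rounded to 4 decimal places: P(Robot arm uncommanded motion) ≈ 0.3500.

0.3500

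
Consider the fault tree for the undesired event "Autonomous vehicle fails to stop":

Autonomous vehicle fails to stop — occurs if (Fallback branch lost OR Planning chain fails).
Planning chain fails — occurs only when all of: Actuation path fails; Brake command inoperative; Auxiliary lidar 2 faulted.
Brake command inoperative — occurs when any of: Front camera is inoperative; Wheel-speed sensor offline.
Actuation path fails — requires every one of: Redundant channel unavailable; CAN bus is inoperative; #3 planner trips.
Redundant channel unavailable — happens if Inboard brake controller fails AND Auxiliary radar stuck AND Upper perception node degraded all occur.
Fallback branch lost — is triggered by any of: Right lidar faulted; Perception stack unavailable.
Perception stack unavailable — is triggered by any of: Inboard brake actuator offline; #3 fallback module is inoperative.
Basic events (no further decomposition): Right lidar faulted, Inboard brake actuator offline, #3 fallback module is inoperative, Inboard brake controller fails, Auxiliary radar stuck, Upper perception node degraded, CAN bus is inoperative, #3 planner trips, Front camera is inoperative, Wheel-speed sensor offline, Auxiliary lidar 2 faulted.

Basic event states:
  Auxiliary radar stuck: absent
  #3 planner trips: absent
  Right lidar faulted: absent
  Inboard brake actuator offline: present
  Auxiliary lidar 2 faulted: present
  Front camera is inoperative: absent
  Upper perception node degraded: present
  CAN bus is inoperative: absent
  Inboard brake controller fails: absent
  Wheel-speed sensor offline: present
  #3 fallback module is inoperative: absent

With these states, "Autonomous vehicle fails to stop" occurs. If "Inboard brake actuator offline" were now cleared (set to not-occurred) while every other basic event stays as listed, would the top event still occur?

Counterfactual: set "Inboard brake actuator offline" to not occurred.
Perception stack unavailable [OR]: Inboard brake actuator offline=not, #3 fallback module is inoperative=not → no input occurs → does not occur.
Fallback branch lost [OR]: Right lidar faulted=not, Perception stack unavailable=not → no input occurs → does not occur.
Redundant channel unavailable [AND]: Inboard brake controller fails=not, Auxiliary radar stuck=not, Upper perception node degraded=occurs → not all inputs occur → does not occur.
Actuation path fails [AND]: Redundant channel unavailable=not, CAN bus is inoperative=not, #3 planner trips=not → not all inputs occur → does not occur.
Brake command inoperative [OR]: Front camera is inoperative=not, Wheel-speed sensor offline=occurs → at least one input occurs → occurs.
Planning chain fails [AND]: Actuation path fails=not, Brake command inoperative=occurs, Auxiliary lidar 2 faulted=occurs → not all inputs occur → does not occur.
Autonomous vehicle fails to stop [OR]: Fallback branch lost=not, Planning chain fails=not → no input occurs → does not occur.

No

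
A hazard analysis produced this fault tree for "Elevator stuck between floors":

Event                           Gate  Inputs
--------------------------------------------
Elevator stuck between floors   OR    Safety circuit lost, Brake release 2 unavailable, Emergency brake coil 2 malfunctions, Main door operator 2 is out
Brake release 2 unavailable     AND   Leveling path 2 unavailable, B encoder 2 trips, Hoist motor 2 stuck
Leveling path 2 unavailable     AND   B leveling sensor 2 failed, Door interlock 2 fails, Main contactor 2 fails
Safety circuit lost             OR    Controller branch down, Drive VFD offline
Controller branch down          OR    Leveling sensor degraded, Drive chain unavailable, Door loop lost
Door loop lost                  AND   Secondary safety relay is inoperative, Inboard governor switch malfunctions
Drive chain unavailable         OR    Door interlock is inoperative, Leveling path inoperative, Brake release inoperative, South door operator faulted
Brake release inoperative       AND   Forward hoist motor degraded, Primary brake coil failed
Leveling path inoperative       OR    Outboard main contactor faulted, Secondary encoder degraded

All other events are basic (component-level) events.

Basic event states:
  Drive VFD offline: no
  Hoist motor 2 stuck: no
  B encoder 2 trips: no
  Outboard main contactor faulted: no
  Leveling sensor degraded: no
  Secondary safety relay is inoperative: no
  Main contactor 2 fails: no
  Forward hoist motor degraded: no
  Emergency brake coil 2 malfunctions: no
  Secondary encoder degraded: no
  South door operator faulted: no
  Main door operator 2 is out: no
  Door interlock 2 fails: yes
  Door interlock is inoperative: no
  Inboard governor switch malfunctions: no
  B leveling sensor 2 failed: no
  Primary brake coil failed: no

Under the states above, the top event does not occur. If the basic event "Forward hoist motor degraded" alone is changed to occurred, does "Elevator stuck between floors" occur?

No

Counterfactual: set "Forward hoist motor degraded" to occurred.
Leveling path inoperative [OR]: Outboard main contactor faulted=not, Secondary encoder degraded=not → no input occurs → does not occur.
Brake release inoperative [AND]: Forward hoist motor degraded=occurs, Primary brake coil failed=not → not all inputs occur → does not occur.
Drive chain unavailable [OR]: Door interlock is inoperative=not, Leveling path inoperative=not, Brake release inoperative=not, South door operator faulted=not → no input occurs → does not occur.
Door loop lost [AND]: Secondary safety relay is inoperative=not, Inboard governor switch malfunctions=not → not all inputs occur → does not occur.
Controller branch down [OR]: Leveling sensor degraded=not, Drive chain unavailable=not, Door loop lost=not → no input occurs → does not occur.
Safety circuit lost [OR]: Controller branch down=not, Drive VFD offline=not → no input occurs → does not occur.
Leveling path 2 unavailable [AND]: B leveling sensor 2 failed=not, Door interlock 2 fails=occurs, Main contactor 2 fails=not → not all inputs occur → does not occur.
Brake release 2 unavailable [AND]: Leveling path 2 unavailable=not, B encoder 2 trips=not, Hoist motor 2 stuck=not → not all inputs occur → does not occur.
Elevator stuck between floors [OR]: Safety circuit lost=not, Brake release 2 unavailable=not, Emergency brake coil 2 malfunctions=not, Main door operator 2 is out=not → no input occurs → does not occur.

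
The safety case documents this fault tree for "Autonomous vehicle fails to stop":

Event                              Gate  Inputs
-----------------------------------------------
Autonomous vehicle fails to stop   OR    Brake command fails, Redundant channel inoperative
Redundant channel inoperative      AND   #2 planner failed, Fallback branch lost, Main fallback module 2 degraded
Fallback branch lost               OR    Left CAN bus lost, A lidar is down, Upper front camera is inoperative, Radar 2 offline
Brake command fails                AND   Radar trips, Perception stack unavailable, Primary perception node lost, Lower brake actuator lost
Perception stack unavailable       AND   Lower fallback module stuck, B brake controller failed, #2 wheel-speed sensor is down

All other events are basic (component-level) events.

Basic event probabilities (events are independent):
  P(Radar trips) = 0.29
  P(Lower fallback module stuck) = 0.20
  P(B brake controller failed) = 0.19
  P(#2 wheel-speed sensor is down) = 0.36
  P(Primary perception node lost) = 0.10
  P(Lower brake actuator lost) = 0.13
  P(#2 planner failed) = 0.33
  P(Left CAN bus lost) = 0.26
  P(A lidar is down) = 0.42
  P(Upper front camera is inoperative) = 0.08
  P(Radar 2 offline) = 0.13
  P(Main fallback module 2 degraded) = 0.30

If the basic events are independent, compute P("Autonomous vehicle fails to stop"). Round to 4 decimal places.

0.0650

P(Perception stack unavailable) [AND] = 0.20 × 0.19 × 0.36 = 0.013680
P(Brake command fails) [AND] = 0.29 × 0.013680 × 0.10 × 0.13 = 0.000052
P(Fallback branch lost) [OR] = 1 − (1−0.26) × (1−0.42) × (1−0.08) × (1−0.13) = 0.656468
P(Redundant channel inoperative) [AND] = 0.33 × 0.656468 × 0.30 = 0.064990
P(Autonomous vehicle fails to stop) [OR] = 1 − (1−0.000052) × (1−0.064990) = 0.065039
Rounded to 4 decimal places: P(Autonomous vehicle fails to stop) ≈ 0.0650.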